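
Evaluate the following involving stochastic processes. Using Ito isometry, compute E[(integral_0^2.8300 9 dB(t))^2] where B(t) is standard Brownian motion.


By Ito isometry: E[(int f dB)^2] = int f^2 dt
= 9^2 * 2.8300
= 81 * 2.8300 = 229.2300

229.2300


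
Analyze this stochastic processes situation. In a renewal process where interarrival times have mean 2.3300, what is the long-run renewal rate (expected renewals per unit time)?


Long-run renewal rate = 1/E(X)
= 1/2.3300
= 0.4292

0.4292


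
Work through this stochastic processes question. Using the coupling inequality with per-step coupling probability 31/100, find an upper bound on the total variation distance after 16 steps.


TV distance bound <= (1-delta)^n
= (1 - 0.3100)^16
= 0.6900^16
= 0.0026

0.0026


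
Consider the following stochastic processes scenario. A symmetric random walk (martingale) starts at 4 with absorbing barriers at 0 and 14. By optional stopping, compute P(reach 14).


By optional stopping theorem: E(M at tau) = M(0) = 4
P(hit 14)*14 + P(hit 0)*0 = 4
P(hit 14) = (4 - 0)/(14 - 0) = 2/7 = 0.2857

0.2857


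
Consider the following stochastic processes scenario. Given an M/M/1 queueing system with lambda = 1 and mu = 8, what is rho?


rho = lambda/mu
= 1/8
= 0.1250

0.1250


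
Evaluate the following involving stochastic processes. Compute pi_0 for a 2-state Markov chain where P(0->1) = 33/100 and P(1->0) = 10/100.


Stationary distribution: pi_0 = p10/(p01+p10), pi_1 = p01/(p01+p10)
p01 = 0.3300, p10 = 0.1000
pi_0 = 0.2326

0.2326


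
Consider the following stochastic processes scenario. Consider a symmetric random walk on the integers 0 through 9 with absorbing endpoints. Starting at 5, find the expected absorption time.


For symmetric RW on 0,...,N with absorbing barriers, E(i) = i*(N-i)
E(5) = 5 * 4 = 20

20


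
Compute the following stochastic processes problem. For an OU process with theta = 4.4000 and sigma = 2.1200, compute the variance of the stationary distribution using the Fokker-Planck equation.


Stationary variance = sigma^2 / (2*theta)
= 2.1200^2 / (2*4.4000)
= 4.4944 / 8.8000
= 0.5107

0.5107


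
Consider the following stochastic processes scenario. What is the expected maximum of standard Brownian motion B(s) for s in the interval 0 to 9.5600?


E(max B(s)) = sqrt(2t/pi)
= sqrt(2*9.5600/pi)
= sqrt(6.0861)
= 2.4670

2.4670


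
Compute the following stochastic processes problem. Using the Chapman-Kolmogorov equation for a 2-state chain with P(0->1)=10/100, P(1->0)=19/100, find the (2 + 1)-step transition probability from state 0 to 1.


P^3 = P^2 * P^1
Computing via matrix multiplication of the transition matrix.
Entry (0,1) of P^3 = 0.2214

0.2214


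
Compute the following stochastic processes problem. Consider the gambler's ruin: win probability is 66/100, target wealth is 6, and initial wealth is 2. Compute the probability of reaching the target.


Gambler's ruin formula:
r = q/p = 0.3400/0.6600 = 0.5152
P(win) = (1 - r^i)/(1 - r^N)
= (1 - 0.5152^2)/(1 - 0.5152^6)
= 0.7486

0.7486


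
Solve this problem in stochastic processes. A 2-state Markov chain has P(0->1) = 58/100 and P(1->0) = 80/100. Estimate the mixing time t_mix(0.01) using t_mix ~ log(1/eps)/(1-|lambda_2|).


lambda_2 = |1 - p01 - p10| = |1 - 0.5800 - 0.8000| = 0.3800
t_mix ~ log(1/eps)/(1 - |lambda_2|)
= log(100)/(1 - 0.3800) = 4.6052/0.6200
= 7.4277

7.4277


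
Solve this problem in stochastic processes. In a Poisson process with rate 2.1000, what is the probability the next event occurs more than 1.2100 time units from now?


P(X > t) = exp(-lambda * t)
= exp(-2.1000 * 1.2100)
= exp(-2.5410) = 0.0788

0.0788


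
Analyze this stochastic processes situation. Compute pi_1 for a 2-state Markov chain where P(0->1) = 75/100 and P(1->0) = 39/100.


Stationary distribution: pi_0 = p10/(p01+p10), pi_1 = p01/(p01+p10)
p01 = 0.7500, p10 = 0.3900
pi_1 = 0.6579

0.6579


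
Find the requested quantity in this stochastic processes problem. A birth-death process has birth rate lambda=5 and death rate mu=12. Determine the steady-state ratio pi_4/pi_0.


For birth-death process, pi_n/pi_0 = (lambda/mu)^n
= (5/12)^4
= 0.0301

0.0301


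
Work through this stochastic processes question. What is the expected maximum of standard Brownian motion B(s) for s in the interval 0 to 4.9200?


E(max B(s)) = sqrt(2t/pi)
= sqrt(2*4.9200/pi)
= sqrt(3.1322)
= 1.7698

1.7698


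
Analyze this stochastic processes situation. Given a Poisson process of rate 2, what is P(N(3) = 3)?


P(N(t)=k) = (lambda*t)^k * exp(-lambda*t) / k!
lambda*t = 6
= 6^3 * exp(-6) / 3!
= 216 * 0.0025 / 6
= 0.0892

0.0892


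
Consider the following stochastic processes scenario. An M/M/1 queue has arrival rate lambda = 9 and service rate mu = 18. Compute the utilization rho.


rho = lambda/mu
= 9/18
= 0.5000

0.5000


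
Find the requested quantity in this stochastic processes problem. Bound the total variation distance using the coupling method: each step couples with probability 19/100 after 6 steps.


TV distance bound <= (1-delta)^n
= (1 - 0.1900)^6
= 0.8100^6
= 0.2824

0.2824


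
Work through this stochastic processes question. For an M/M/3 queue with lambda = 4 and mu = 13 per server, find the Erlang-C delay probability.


a = lambda/mu = 0.3077
rho = a/c = 0.1026
Erlang-C formula applied:
C(c,a) = 0.0040

0.0040


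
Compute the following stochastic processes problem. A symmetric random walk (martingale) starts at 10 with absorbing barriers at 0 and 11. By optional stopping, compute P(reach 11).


By optional stopping theorem: E(M at tau) = M(0) = 10
P(hit 11)*11 + P(hit 0)*0 = 10
P(hit 11) = (10 - 0)/(11 - 0) = 10/11 = 0.9091

0.9091


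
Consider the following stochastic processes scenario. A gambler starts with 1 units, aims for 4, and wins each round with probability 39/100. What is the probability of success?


Gambler's ruin formula:
r = q/p = 0.6100/0.3900 = 1.5641
P(win) = (1 - r^i)/(1 - r^N)
= (1 - 1.5641^1)/(1 - 1.5641^4)
= 0.1132

0.1132


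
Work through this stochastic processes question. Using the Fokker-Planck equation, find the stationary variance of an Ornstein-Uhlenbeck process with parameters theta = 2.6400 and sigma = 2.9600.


Stationary variance = sigma^2 / (2*theta)
= 2.9600^2 / (2*2.6400)
= 8.7616 / 5.2800
= 1.6594

1.6594


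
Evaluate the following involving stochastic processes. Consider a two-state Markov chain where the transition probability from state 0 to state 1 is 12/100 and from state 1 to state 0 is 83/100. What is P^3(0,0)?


Computing P^3 by matrix multiplication.
P = [[0.8800, 0.1200], [0.8300, 0.1700]]
After raising P to the power 3:
P^3(0,0) = 0.8737

0.8737


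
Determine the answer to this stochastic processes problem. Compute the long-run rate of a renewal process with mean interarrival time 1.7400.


Long-run renewal rate = 1/E(X)
= 1/1.7400
= 0.5747

0.5747


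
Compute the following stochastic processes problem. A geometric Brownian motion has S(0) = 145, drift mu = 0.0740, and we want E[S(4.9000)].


E[S(t)] = S(0) * exp(mu * t)
= 145 * exp(0.0740 * 4.9000)
= 145 * 1.4371
= 208.3738

208.3738


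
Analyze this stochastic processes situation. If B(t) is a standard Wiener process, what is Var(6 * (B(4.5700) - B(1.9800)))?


Var(alpha*(B(t)-B(s))) = alpha^2 * (t-s)
= 6^2 * (4.5700 - 1.9800)
= 36 * 2.5900
= 93.2400

93.2400


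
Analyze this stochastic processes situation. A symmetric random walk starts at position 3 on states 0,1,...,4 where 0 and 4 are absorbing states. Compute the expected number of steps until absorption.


For symmetric RW on 0,...,N with absorbing barriers, E(i) = i*(N-i)
E(3) = 3 * 1 = 3

3


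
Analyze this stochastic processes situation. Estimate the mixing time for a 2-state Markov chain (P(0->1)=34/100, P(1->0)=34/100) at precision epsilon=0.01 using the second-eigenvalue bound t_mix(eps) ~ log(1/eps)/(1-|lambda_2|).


lambda_2 = |1 - p01 - p10| = |1 - 0.3400 - 0.3400| = 0.3200
t_mix ~ log(1/eps)/(1 - |lambda_2|)
= log(100)/(1 - 0.3200) = 4.6052/0.6800
= 6.7723

6.7723


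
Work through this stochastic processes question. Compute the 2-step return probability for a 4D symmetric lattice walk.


P(return in 2 steps) = P(reverse first step) = 1/(2d)
= 1/8
= 0.1250

0.1250


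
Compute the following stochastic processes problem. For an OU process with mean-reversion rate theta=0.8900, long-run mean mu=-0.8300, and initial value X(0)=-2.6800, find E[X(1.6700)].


E[X(t)] = mu + (X(0) - mu)*exp(-theta*t)
= -0.8300 + (-2.6800 - -0.8300)*exp(-0.8900*1.6700)
= -0.8300 + -1.8500 * 0.2262
= -1.2485

-1.2485


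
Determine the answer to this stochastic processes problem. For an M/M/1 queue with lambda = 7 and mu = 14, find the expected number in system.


rho = 7/14 = 0.5000
L = rho/(1-rho)
= 0.5000/0.5000
= 1.0000

1.0000


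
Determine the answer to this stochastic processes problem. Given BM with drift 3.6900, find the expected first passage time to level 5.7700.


Expected first passage time = a/mu
= 5.7700/3.6900
= 1.5637

1.5637


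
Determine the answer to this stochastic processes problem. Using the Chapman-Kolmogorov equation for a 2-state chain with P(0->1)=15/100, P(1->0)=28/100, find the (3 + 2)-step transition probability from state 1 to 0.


P^5 = P^3 * P^2
Computing via matrix multiplication of the transition matrix.
Entry (1,0) of P^5 = 0.6120

0.6120


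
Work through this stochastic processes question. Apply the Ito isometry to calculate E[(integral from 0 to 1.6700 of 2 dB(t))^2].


By Ito isometry: E[(int f dB)^2] = int f^2 dt
= 2^2 * 1.6700
= 4 * 1.6700 = 6.6800

6.6800


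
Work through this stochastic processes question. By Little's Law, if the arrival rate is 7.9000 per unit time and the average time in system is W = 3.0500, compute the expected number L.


Little's Law: L = lambda * W
= 7.9000 * 3.0500
= 24.0950

24.0950


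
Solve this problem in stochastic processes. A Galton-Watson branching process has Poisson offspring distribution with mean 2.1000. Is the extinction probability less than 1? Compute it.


Since mu = 2.1000 > 1, extinction prob q < 1.
Solve s = exp(mu*(s-1)) iteratively.
q = 0.1779

0.1779


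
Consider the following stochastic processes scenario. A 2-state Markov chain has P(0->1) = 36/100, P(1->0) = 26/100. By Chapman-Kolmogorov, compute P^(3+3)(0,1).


P^6 = P^3 * P^3
Computing via matrix multiplication of the transition matrix.
Entry (0,1) of P^6 = 0.5789

0.5789


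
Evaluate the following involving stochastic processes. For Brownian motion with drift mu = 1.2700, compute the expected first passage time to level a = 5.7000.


Expected first passage time = a/mu
= 5.7000/1.2700
= 4.4882

4.4882


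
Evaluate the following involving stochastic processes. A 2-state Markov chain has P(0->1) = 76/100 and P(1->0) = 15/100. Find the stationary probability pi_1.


Stationary distribution: pi_0 = p10/(p01+p10), pi_1 = p01/(p01+p10)
p01 = 0.7600, p10 = 0.1500
pi_1 = 0.8352

0.8352


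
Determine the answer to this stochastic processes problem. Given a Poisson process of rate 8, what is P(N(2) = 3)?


P(N(t)=k) = (lambda*t)^k * exp(-lambda*t) / k!
lambda*t = 16
= 16^3 * exp(-16) / 3!
= 4096 * 1.1254e-07 / 6
= 7.6824e-05

7.6824e-05


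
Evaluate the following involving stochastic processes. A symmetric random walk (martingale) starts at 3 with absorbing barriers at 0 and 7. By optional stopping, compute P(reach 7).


By optional stopping theorem: E(M at tau) = M(0) = 3
P(hit 7)*7 + P(hit 0)*0 = 3
P(hit 7) = (3 - 0)/(7 - 0) = 3/7 = 0.4286

0.4286


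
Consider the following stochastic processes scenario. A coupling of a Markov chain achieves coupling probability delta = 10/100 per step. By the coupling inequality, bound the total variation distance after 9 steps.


TV distance bound <= (1-delta)^n
= (1 - 0.1000)^9
= 0.9000^9
= 0.3874

0.3874


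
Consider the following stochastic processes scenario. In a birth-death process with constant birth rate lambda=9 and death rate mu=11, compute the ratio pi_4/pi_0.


For birth-death process, pi_n/pi_0 = (lambda/mu)^n
= (9/11)^4
= 0.4481

0.4481


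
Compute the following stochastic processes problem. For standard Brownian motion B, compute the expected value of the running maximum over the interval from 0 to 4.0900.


E(max B(s)) = sqrt(2t/pi)
= sqrt(2*4.0900/pi)
= sqrt(2.6038)
= 1.6136

1.6136


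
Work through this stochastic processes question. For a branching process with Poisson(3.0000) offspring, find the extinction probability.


Since mu = 3.0000 > 1, extinction prob q < 1.
Solve s = exp(mu*(s-1)) iteratively.
q = 0.0595

0.0595


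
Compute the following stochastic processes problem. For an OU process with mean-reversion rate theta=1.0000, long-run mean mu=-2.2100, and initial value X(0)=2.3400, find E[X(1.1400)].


E[X(t)] = mu + (X(0) - mu)*exp(-theta*t)
= -2.2100 + (2.3400 - -2.2100)*exp(-1.0000*1.1400)
= -2.2100 + 4.5500 * 0.3198
= -0.7548

-0.7548


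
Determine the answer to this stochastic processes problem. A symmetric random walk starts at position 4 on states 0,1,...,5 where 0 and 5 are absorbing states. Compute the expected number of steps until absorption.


For symmetric RW on 0,...,N with absorbing barriers, E(i) = i*(N-i)
E(4) = 4 * 1 = 4

4


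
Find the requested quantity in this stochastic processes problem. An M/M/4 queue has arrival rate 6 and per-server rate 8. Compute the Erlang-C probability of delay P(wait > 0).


a = lambda/mu = 0.7500
rho = a/c = 0.1875
Erlang-C formula applied:
C(c,a) = 0.0077

0.0077


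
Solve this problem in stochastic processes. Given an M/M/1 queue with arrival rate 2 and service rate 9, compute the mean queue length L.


rho = 2/9 = 0.2222
L = rho/(1-rho)
= 0.2222/0.7778
= 0.2857

0.2857


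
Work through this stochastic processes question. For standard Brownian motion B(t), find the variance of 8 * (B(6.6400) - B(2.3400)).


Var(alpha*(B(t)-B(s))) = alpha^2 * (t-s)
= 8^2 * (6.6400 - 2.3400)
= 64 * 4.3000
= 275.2000

275.2000


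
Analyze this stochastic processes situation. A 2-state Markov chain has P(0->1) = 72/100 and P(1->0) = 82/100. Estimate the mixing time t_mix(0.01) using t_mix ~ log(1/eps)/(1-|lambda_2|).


lambda_2 = |1 - p01 - p10| = |1 - 0.7200 - 0.8200| = 0.5400
t_mix ~ log(1/eps)/(1 - |lambda_2|)
= log(100)/(1 - 0.5400) = 4.6052/0.4600
= 10.0112

10.0112


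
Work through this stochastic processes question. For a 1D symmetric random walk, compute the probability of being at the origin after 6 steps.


P(S(6) = 0) = C(6,3) / 4^3
= 20 / 64
= 0.3125

0.3125


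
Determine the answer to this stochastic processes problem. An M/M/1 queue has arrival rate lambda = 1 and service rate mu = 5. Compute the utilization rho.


rho = lambda/mu
= 1/5
= 0.2000

0.2000


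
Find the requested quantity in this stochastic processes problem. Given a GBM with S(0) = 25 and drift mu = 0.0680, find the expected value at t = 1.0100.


E[S(t)] = S(0) * exp(mu * t)
= 25 * exp(0.0680 * 1.0100)
= 25 * 1.0711
= 26.7773

26.7773


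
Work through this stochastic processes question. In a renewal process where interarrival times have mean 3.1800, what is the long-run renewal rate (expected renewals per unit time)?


Long-run renewal rate = 1/E(X)
= 1/3.1800
= 0.3145

0.3145


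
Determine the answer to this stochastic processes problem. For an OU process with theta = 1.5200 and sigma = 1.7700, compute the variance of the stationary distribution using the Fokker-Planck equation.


Stationary variance = sigma^2 / (2*theta)
= 1.7700^2 / (2*1.5200)
= 3.1329 / 3.0400
= 1.0306

1.0306


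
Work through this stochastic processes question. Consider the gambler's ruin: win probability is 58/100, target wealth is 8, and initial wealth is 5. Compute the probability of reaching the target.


Gambler's ruin formula:
r = q/p = 0.4200/0.5800 = 0.7241
P(win) = (1 - r^i)/(1 - r^N)
= (1 - 0.7241^5)/(1 - 0.7241^8)
= 0.8664

0.8664


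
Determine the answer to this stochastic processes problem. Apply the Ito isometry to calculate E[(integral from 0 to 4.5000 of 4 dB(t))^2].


By Ito isometry: E[(int f dB)^2] = int f^2 dt
= 4^2 * 4.5000
= 16 * 4.5000 = 72.0000

72.0000


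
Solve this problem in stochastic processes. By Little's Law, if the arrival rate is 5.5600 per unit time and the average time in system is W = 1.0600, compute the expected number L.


Little's Law: L = lambda * W
= 5.5600 * 1.0600
= 5.8936

5.8936


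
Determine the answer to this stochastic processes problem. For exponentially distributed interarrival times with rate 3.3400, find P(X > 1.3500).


P(X > t) = exp(-lambda * t)
= exp(-3.3400 * 1.3500)
= exp(-4.5090) = 0.0110

0.0110


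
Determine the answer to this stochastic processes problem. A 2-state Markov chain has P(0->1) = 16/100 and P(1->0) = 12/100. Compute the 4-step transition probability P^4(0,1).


Computing P^4 by matrix multiplication.
P = [[0.8400, 0.1600], [0.1200, 0.8800]]
After raising P to the power 4:
P^4(0,1) = 0.4179

0.4179


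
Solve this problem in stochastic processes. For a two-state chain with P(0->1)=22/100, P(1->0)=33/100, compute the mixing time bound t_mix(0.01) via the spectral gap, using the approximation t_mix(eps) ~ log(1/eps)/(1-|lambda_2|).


lambda_2 = |1 - p01 - p10| = |1 - 0.2200 - 0.3300| = 0.4500
t_mix ~ log(1/eps)/(1 - |lambda_2|)
= log(100)/(1 - 0.4500) = 4.6052/0.5500
= 8.3730

8.3730


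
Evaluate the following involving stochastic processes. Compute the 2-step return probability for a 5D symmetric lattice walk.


P(return in 2 steps) = P(reverse first step) = 1/(2d)
= 1/10
= 0.1000

0.1000


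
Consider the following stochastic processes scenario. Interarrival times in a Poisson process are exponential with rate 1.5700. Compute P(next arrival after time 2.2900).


P(X > t) = exp(-lambda * t)
= exp(-1.5700 * 2.2900)
= exp(-3.5953) = 0.0275

0.0275


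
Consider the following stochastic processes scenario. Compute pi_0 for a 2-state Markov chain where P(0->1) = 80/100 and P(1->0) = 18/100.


Stationary distribution: pi_0 = p10/(p01+p10), pi_1 = p01/(p01+p10)
p01 = 0.8000, p10 = 0.1800
pi_0 = 0.1837

0.1837


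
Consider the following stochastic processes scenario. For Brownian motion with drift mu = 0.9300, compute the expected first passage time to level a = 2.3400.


Expected first passage time = a/mu
= 2.3400/0.9300
= 2.5161

2.5161


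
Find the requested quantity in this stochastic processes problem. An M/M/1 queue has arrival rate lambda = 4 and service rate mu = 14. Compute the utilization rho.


rho = lambda/mu
= 4/14
= 0.2857

0.2857


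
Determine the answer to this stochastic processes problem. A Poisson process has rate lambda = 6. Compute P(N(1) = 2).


P(N(t)=k) = (lambda*t)^k * exp(-lambda*t) / k!
lambda*t = 6
= 6^2 * exp(-6) / 2!
= 36 * 0.0025 / 2
= 0.0446

0.0446


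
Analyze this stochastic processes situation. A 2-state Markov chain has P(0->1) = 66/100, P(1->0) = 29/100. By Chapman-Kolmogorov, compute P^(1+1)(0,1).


P^2 = P^1 * P^1
Computing via matrix multiplication of the transition matrix.
Entry (0,1) of P^2 = 0.6930

0.6930


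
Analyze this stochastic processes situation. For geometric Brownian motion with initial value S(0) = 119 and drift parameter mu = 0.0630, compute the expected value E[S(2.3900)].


E[S(t)] = S(0) * exp(mu * t)
= 119 * exp(0.0630 * 2.3900)
= 119 * 1.1625
= 138.3371

138.3371


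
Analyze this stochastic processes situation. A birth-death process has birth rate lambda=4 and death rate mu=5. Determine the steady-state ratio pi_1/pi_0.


For birth-death process, pi_n/pi_0 = (lambda/mu)^n
= (4/5)^1
= 0.8000

0.8000


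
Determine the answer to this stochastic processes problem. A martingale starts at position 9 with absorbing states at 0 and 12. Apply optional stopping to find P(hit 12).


By optional stopping theorem: E(M at tau) = M(0) = 9
P(hit 12)*12 + P(hit 0)*0 = 9
P(hit 12) = (9 - 0)/(12 - 0) = 3/4 = 0.7500

0.7500


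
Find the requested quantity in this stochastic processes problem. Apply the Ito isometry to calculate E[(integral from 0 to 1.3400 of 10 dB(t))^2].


By Ito isometry: E[(int f dB)^2] = int f^2 dt
= 10^2 * 1.3400
= 100 * 1.3400 = 134.0000

134.0000


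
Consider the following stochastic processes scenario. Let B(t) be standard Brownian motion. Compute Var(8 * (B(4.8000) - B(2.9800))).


Var(alpha*(B(t)-B(s))) = alpha^2 * (t-s)
= 8^2 * (4.8000 - 2.9800)
= 64 * 1.8200
= 116.4800

116.4800


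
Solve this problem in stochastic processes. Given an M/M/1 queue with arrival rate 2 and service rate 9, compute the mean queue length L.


rho = 2/9 = 0.2222
L = rho/(1-rho)
= 0.2222/0.7778
= 0.2857

0.2857


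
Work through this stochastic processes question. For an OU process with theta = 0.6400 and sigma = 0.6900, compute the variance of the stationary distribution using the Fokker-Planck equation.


Stationary variance = sigma^2 / (2*theta)
= 0.6900^2 / (2*0.6400)
= 0.4761 / 1.2800
= 0.3720

0.3720


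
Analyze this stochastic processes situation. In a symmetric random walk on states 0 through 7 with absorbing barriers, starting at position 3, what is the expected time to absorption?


For symmetric RW on 0,...,N with absorbing barriers, E(i) = i*(N-i)
E(3) = 3 * 4 = 12

12


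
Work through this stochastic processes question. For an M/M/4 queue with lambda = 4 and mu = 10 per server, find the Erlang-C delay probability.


a = lambda/mu = 0.4000
rho = a/c = 0.1000
Erlang-C formula applied:
C(c,a) = 7.9444e-04

7.9444e-04


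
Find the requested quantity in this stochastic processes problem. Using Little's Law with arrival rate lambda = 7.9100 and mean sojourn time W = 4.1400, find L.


Little's Law: L = lambda * W
= 7.9100 * 4.1400
= 32.7474

32.7474


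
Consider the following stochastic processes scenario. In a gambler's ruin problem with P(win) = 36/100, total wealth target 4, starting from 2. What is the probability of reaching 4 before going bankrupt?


Gambler's ruin formula:
r = q/p = 0.6400/0.3600 = 1.7778
P(win) = (1 - r^i)/(1 - r^N)
= (1 - 1.7778^2)/(1 - 1.7778^4)
= 0.2404

0.2404


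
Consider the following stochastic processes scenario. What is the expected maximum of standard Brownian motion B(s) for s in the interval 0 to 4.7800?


E(max B(s)) = sqrt(2t/pi)
= sqrt(2*4.7800/pi)
= sqrt(3.0430)
= 1.7444

1.7444


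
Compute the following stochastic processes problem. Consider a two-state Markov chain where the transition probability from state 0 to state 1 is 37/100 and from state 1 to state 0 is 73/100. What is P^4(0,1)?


Computing P^4 by matrix multiplication.
P = [[0.6300, 0.3700], [0.7300, 0.2700]]
After raising P to the power 4:
P^4(0,1) = 0.3363

0.3363


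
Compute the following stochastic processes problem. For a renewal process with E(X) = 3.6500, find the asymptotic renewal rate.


Long-run renewal rate = 1/E(X)
= 1/3.6500
= 0.2740

0.2740


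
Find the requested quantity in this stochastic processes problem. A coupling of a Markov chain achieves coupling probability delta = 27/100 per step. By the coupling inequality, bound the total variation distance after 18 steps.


TV distance bound <= (1-delta)^n
= (1 - 0.2700)^18
= 0.7300^18
= 0.0035

0.0035


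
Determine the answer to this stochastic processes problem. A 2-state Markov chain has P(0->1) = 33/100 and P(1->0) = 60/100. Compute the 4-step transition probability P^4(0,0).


Computing P^4 by matrix multiplication.
P = [[0.6700, 0.3300], [0.6000, 0.4000]]
After raising P to the power 4:
P^4(0,0) = 0.6452

0.6452


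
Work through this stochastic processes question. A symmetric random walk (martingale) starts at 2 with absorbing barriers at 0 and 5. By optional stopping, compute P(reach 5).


By optional stopping theorem: E(M at tau) = M(0) = 2
P(hit 5)*5 + P(hit 0)*0 = 2
P(hit 5) = (2 - 0)/(5 - 0) = 2/5 = 0.4000

0.4000


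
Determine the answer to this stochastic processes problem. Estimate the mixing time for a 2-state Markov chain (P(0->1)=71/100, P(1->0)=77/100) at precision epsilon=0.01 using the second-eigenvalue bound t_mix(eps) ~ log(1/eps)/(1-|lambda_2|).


lambda_2 = |1 - p01 - p10| = |1 - 0.7100 - 0.7700| = 0.4800
t_mix ~ log(1/eps)/(1 - |lambda_2|)
= log(100)/(1 - 0.4800) = 4.6052/0.5200
= 8.8561

8.8561


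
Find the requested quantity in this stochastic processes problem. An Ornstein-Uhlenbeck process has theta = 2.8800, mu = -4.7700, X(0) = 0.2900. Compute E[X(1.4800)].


E[X(t)] = mu + (X(0) - mu)*exp(-theta*t)
= -4.7700 + (0.2900 - -4.7700)*exp(-2.8800*1.4800)
= -4.7700 + 5.0600 * 0.0141
= -4.6987

-4.6987


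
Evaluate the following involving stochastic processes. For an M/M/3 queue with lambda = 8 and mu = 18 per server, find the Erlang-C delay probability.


a = lambda/mu = 0.4444
rho = a/c = 0.1481
Erlang-C formula applied:
C(c,a) = 0.0110

0.0110


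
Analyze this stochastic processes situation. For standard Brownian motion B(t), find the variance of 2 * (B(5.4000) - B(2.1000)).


Var(alpha*(B(t)-B(s))) = alpha^2 * (t-s)
= 2^2 * (5.4000 - 2.1000)
= 4 * 3.3000
= 13.2000

13.2000


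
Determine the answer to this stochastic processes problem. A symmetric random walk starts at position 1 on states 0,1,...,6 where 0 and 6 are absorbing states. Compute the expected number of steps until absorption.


For symmetric RW on 0,...,N with absorbing barriers, E(i) = i*(N-i)
E(1) = 1 * 5 = 5

5


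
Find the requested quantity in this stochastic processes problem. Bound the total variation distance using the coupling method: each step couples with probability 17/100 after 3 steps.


TV distance bound <= (1-delta)^n
= (1 - 0.1700)^3
= 0.8300^3
= 0.5718

0.5718


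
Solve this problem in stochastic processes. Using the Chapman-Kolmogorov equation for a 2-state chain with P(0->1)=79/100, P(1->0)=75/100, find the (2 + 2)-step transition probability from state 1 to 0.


P^4 = P^2 * P^2
Computing via matrix multiplication of the transition matrix.
Entry (1,0) of P^4 = 0.4456

0.4456


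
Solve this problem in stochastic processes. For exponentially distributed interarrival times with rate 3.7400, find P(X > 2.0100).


P(X > t) = exp(-lambda * t)
= exp(-3.7400 * 2.0100)
= exp(-7.5174) = 5.4354e-04

5.4354e-04


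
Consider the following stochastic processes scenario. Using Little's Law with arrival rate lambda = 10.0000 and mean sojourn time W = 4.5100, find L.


Little's Law: L = lambda * W
= 10.0000 * 4.5100
= 45.1000

45.1000


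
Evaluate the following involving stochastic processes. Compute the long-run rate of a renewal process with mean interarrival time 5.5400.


Long-run renewal rate = 1/E(X)
= 1/5.5400
= 0.1805

0.1805


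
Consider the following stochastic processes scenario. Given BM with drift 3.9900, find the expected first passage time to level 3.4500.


Expected first passage time = a/mu
= 3.4500/3.9900
= 0.8647

0.8647


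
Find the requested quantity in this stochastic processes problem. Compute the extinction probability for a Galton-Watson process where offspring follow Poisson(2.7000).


Since mu = 2.7000 > 1, extinction prob q < 1.
Solve s = exp(mu*(s-1)) iteratively.
q = 0.0844

0.0844


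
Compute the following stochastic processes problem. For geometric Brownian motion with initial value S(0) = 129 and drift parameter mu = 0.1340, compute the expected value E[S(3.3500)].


E[S(t)] = S(0) * exp(mu * t)
= 129 * exp(0.1340 * 3.3500)
= 129 * 1.5666
= 202.0899

202.0899


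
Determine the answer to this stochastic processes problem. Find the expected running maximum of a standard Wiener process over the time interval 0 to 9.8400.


E(max B(s)) = sqrt(2t/pi)
= sqrt(2*9.8400/pi)
= sqrt(6.2643)
= 2.5029

2.5029


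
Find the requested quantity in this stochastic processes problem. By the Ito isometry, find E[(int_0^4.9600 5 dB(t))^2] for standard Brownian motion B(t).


By Ito isometry: E[(int f dB)^2] = int f^2 dt
= 5^2 * 4.9600
= 25 * 4.9600 = 124.0000

124.0000


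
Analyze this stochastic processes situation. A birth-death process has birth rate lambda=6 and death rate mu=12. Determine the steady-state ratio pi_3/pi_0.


For birth-death process, pi_n/pi_0 = (lambda/mu)^n
= (6/12)^3
= 0.1250

0.1250


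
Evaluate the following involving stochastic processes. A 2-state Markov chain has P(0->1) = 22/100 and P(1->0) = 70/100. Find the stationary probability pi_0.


Stationary distribution: pi_0 = p10/(p01+p10), pi_1 = p01/(p01+p10)
p01 = 0.2200, p10 = 0.7000
pi_0 = 0.7609

0.7609


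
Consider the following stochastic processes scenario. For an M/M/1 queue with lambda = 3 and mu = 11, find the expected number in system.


rho = 3/11 = 0.2727
L = rho/(1-rho)
= 0.2727/0.7273
= 0.3750

0.3750


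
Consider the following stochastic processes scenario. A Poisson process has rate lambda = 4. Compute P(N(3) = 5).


P(N(t)=k) = (lambda*t)^k * exp(-lambda*t) / k!
lambda*t = 12
= 12^5 * exp(-12) / 5!
= 248832 * 6.1442e-06 / 120
= 0.0127

0.0127


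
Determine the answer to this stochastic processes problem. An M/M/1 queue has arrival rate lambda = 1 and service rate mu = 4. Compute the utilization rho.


rho = lambda/mu
= 1/4
= 0.2500

0.2500


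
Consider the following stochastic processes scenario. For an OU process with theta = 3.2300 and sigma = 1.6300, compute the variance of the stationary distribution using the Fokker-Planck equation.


Stationary variance = sigma^2 / (2*theta)
= 1.6300^2 / (2*3.2300)
= 2.6569 / 6.4600
= 0.4113

0.4113


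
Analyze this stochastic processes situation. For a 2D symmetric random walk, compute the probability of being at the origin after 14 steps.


P = C(14,7)^2 / 4^14
= 3432^2 / 268435456
= 11778624 / 268435456
= 0.0439

0.0439


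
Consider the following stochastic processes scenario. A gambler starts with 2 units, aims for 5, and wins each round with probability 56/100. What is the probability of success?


Gambler's ruin formula:
r = q/p = 0.4400/0.5600 = 0.7857
P(win) = (1 - r^i)/(1 - r^N)
= (1 - 0.7857^2)/(1 - 0.7857^5)
= 0.5462

0.5462


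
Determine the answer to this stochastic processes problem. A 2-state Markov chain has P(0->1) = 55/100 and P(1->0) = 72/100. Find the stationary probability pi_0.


Stationary distribution: pi_0 = p10/(p01+p10), pi_1 = p01/(p01+p10)
p01 = 0.5500, p10 = 0.7200
pi_0 = 0.5669

0.5669


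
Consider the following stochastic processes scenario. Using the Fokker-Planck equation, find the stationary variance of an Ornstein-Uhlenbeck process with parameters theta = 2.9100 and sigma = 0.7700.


Stationary variance = sigma^2 / (2*theta)
= 0.7700^2 / (2*2.9100)
= 0.5929 / 5.8200
= 0.1019

0.1019


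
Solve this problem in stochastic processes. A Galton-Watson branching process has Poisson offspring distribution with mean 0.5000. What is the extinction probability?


Since mu = 0.5000 <= 1, extinction probability = 1.

1.0000


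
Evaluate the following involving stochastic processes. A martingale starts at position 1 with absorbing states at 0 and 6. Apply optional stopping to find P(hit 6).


By optional stopping theorem: E(M at tau) = M(0) = 1
P(hit 6)*6 + P(hit 0)*0 = 1
P(hit 6) = (1 - 0)/(6 - 0) = 1/6 = 0.1667

0.1667


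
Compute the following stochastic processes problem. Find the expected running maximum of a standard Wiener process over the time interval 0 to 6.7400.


E(max B(s)) = sqrt(2t/pi)
= sqrt(2*6.7400/pi)
= sqrt(4.2908)
= 2.0714

2.0714


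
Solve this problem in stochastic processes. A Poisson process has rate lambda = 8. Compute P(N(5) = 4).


P(N(t)=k) = (lambda*t)^k * exp(-lambda*t) / k!
lambda*t = 40
= 40^4 * exp(-40) / 4!
= 2560000 * 4.2484e-18 / 24
= 4.5316e-13

4.5316e-13


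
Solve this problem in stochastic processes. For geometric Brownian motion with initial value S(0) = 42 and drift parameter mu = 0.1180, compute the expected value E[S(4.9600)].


E[S(t)] = S(0) * exp(mu * t)
= 42 * exp(0.1180 * 4.9600)
= 42 * 1.7955
= 75.4107

75.4107


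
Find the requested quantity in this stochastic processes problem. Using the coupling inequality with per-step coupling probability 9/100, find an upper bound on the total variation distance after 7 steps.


TV distance bound <= (1-delta)^n
= (1 - 0.0900)^7
= 0.9100^7
= 0.5168

0.5168


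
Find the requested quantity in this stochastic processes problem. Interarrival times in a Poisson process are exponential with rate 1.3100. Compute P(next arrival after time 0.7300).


P(X > t) = exp(-lambda * t)
= exp(-1.3100 * 0.7300)
= exp(-0.9563) = 0.3843

0.3843


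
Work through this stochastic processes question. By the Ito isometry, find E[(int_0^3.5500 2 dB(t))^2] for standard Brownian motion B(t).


By Ito isometry: E[(int f dB)^2] = int f^2 dt
= 2^2 * 3.5500
= 4 * 3.5500 = 14.2000

14.2000


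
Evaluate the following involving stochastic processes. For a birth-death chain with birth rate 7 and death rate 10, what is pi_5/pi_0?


For birth-death process, pi_n/pi_0 = (lambda/mu)^n
= (7/10)^5
= 0.1681

0.1681


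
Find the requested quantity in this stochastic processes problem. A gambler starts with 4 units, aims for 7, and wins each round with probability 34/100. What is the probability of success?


Gambler's ruin formula:
r = q/p = 0.6600/0.3400 = 1.9412
P(win) = (1 - r^i)/(1 - r^N)
= (1 - 1.9412^4)/(1 - 1.9412^7)
= 0.1283

0.1283


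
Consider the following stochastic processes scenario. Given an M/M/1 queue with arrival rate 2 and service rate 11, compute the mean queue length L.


rho = 2/11 = 0.1818
L = rho/(1-rho)
= 0.1818/0.8182
= 0.2222

0.2222


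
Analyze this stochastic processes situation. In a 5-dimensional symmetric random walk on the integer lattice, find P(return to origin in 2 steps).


P(return in 2 steps) = P(reverse first step) = 1/(2d)
= 1/10
= 0.1000

0.1000


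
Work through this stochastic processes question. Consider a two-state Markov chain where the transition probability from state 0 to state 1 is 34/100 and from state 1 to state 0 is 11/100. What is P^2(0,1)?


Computing P^2 by matrix multiplication.
P = [[0.6600, 0.3400], [0.1100, 0.8900]]
After raising P to the power 2:
P^2(0,1) = 0.5270

0.5270


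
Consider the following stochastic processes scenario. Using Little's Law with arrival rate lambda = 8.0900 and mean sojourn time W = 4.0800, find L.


Little's Law: L = lambda * W
= 8.0900 * 4.0800
= 33.0072

33.0072


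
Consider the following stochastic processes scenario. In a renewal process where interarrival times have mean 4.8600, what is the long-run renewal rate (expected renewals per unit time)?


Long-run renewal rate = 1/E(X)
= 1/4.8600
= 0.2058

0.2058


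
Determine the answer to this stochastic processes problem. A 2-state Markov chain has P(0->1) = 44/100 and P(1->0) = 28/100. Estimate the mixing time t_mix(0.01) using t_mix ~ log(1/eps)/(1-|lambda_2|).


lambda_2 = |1 - p01 - p10| = |1 - 0.4400 - 0.2800| = 0.2800
t_mix ~ log(1/eps)/(1 - |lambda_2|)
= log(100)/(1 - 0.2800) = 4.6052/0.7200
= 6.3961

6.3961


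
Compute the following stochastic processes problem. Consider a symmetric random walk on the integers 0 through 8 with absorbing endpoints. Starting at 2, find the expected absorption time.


For symmetric RW on 0,...,N with absorbing barriers, E(i) = i*(N-i)
E(2) = 2 * 6 = 12

12


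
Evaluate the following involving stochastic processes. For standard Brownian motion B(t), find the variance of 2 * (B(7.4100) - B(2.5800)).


Var(alpha*(B(t)-B(s))) = alpha^2 * (t-s)
= 2^2 * (7.4100 - 2.5800)
= 4 * 4.8300
= 19.3200

19.3200


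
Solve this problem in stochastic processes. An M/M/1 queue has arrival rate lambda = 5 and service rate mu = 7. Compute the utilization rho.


rho = lambda/mu
= 5/7
= 0.7143

0.7143


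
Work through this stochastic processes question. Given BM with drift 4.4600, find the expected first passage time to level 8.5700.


Expected first passage time = a/mu
= 8.5700/4.4600
= 1.9215

1.9215


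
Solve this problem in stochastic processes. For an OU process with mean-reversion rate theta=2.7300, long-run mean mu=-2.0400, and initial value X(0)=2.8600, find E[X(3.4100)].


E[X(t)] = mu + (X(0) - mu)*exp(-theta*t)
= -2.0400 + (2.8600 - -2.0400)*exp(-2.7300*3.4100)
= -2.0400 + 4.9000 * 9.0578e-05
= -2.0396

-2.0396


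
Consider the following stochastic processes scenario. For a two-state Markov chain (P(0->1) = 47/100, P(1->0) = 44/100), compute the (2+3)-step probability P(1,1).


P^5 = P^2 * P^3
Computing via matrix multiplication of the transition matrix.
Entry (1,1) of P^5 = 0.5165

0.5165


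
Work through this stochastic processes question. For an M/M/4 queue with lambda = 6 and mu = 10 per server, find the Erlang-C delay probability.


a = lambda/mu = 0.6000
rho = a/c = 0.1500
Erlang-C formula applied:
C(c,a) = 0.0035

0.0035


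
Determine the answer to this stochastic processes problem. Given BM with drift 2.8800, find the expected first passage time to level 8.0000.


Expected first passage time = a/mu
= 8.0000/2.8800
= 2.7778

2.7778


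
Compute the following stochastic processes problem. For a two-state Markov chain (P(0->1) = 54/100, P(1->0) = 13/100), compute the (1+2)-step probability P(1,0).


P^3 = P^1 * P^2
Computing via matrix multiplication of the transition matrix.
Entry (1,0) of P^3 = 0.1871

0.1871


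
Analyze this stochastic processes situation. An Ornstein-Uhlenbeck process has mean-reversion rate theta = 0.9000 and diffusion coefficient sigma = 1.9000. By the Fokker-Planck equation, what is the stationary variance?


Stationary variance = sigma^2 / (2*theta)
= 1.9000^2 / (2*0.9000)
= 3.6100 / 1.8000
= 2.0056

2.0056


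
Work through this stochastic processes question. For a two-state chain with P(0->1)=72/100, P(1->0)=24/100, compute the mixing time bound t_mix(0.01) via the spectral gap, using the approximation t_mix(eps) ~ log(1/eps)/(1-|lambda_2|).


lambda_2 = |1 - p01 - p10| = |1 - 0.7200 - 0.2400| = 0.0400
t_mix ~ log(1/eps)/(1 - |lambda_2|)
= log(100)/(1 - 0.0400) = 4.6052/0.9600
= 4.7971

4.7971


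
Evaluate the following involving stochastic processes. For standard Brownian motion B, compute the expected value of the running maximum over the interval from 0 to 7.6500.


E(max B(s)) = sqrt(2t/pi)
= sqrt(2*7.6500/pi)
= sqrt(4.8701)
= 2.2068

2.2068


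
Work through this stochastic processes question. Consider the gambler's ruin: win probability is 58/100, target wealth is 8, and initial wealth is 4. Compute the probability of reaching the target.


Gambler's ruin formula:
r = q/p = 0.4200/0.5800 = 0.7241
P(win) = (1 - r^i)/(1 - r^N)
= (1 - 0.7241^4)/(1 - 0.7241^8)
= 0.7843

0.7843


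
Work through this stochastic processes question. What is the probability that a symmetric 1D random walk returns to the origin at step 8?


P(S(8) = 0) = C(8,4) / 4^4
= 70 / 256
= 0.2734

0.2734


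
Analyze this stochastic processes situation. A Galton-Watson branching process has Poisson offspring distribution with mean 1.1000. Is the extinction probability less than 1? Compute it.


Since mu = 1.1000 > 1, extinction prob q < 1.
Solve s = exp(mu*(s-1)) iteratively.
q = 0.8239

0.8239


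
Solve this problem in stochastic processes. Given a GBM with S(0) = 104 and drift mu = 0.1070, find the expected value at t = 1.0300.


E[S(t)] = S(0) * exp(mu * t)
= 104 * exp(0.1070 * 1.0300)
= 104 * 1.1165
= 116.1173

116.1173


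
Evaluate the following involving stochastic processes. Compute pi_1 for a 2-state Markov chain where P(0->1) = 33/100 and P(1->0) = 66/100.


Stationary distribution: pi_0 = p10/(p01+p10), pi_1 = p01/(p01+p10)
p01 = 0.3300, p10 = 0.6600
pi_1 = 0.3333

0.3333
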